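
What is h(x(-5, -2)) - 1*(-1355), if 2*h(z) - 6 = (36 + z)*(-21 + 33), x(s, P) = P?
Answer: 1562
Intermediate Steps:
h(z) = 219 + 6*z (h(z) = 3 + ((36 + z)*(-21 + 33))/2 = 3 + ((36 + z)*12)/2 = 3 + (432 + 12*z)/2 = 3 + (216 + 6*z) = 219 + 6*z)
h(x(-5, -2)) - 1*(-1355) = (219 + 6*(-2)) - 1*(-1355) = (219 - 12) + 1355 = 207 + 1355 = 1562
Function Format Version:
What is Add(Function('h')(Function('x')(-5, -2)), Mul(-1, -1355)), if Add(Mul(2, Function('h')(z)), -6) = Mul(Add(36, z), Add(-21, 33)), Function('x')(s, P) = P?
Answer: 1562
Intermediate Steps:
Function('h')(z) = Add(219, Mul(6, z)) (Function('h')(z) = Add(3, Mul(Rational(1, 2), Mul(Add(36, z), Add(-21, 33)))) = Add(3, Mul(Rational(1, 2), Mul(Add(36, z), 12))) = Add(3, Mul(Rational(1, 2), Add(432, Mul(12, z)))) = Add(3, Add(216, Mul(6, z))) = Add(219, Mul(6, z)))
Add(Function('h')(Function('x')(-5, -2)), Mul(-1, -1355)) = Add(Add(219, Mul(6, -2)), Mul(-1, -1355)) = Add(Add(219, -12), 1355) = Add(207, 1355) = 1562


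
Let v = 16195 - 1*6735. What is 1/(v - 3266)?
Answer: 1/6194 ≈ 0.00016145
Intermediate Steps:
v = 9460 (v = 16195 - 6735 = 9460)
1/(v - 3266) = 1/(9460 - 3266) = 1/6194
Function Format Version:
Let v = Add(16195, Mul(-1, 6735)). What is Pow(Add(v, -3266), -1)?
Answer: Rational(1, 6194) ≈ 0.00016145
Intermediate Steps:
v = 9460 (v = Add(16195, -6735) = 9460)
Pow(Add(v, -3266), -1) = Pow(Add(9460, -3266), -1) = Pow(6194, -1) = Rational(1, 6194)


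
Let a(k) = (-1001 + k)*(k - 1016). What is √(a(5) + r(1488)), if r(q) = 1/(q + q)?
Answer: √557386396602/744 ≈ 1003.5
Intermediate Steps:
a(k) = (-1016 + k)*(-1001 + k) (a(k) = (-1001 + k)*(-1016 + k) = (-1016 + k)*(-1001 + k))
r(q) = 1/(2*q)
√(a(5) + r(1488)) = √((1017016 + 5² - 2017*5) + (½)/1488) = √((1017016 + 25 - 10085) + (½)*(1/1488)) = √(1006956 + 1/2976) = √(2996701057/2976) = √557386396602/744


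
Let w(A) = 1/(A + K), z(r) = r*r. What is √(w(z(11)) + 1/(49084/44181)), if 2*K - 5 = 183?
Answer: √25190151581735/5276530 ≈ 0.95119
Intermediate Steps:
K = 94 (K = 5/2 + (½)*183 = 5/2 + 183/2 = 94)
z(r) = r²
w(A) = 1/(94 + A) (w(A) = 1/(A + 94) = 1/(94 + A))
√(w(z(11)) + 1/(49084/44181)) = √(1/(94 + 11²) + 1/(49084/44181)) = √(1/(94 + 121) + 1/(49084*(1/44181))) = √(1/215 + 1/(49084/44181)) = √(1/215 + 44181/49084) = √(9547999/10553060) = √25190151581735/5276530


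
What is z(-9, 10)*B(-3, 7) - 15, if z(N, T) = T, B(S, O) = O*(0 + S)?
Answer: -225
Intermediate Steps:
B(S, O) = O*S
z(-9, 10)*B(-3, 7) - 15 = 10*(7*(-3)) - 15 = 10*(-21) - 15 = -210 - 15 = -225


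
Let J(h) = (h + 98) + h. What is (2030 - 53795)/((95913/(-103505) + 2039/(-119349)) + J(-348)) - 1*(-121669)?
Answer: 900854120872810723/7398882677842 ≈ 1.2176e+5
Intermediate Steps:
J(h) = 98 + 2*h (J(h) = (98 + h) + h = 98 + 2*h)
(2030 - 53795)/((95913/(-103505) + 2039/(-119349)) + J(-348)) - 1*(-121669) = (2030 - 53795)/((95913/(-103505) + 2039/(-119349)) + (98 + 2*(-348))) - 1*(-121669) = -51765/((95913*(-1/103505) + 2039*(-1/119349)) + (98 - 696)) + 121669 = -51765/((-95913/103505 - 2039/119349) - 598) + 121669 = -51765/(-11658167332/12353218245 - 598) + 121669 = -51765/(-7398882677842/12353218245) + 121669 = -51765*(-12353218245/7398882677842) + 121669 = 639464342452425/7398882677842 + 121669 = 900854120872810723/7398882677842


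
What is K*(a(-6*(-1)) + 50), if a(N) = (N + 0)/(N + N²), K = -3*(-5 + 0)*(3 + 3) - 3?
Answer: 30537/7 ≈ 4362.4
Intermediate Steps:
K = 87 (K = -(-15)*6 - 3 = -3*(-30) - 3 = 90 - 3 = 87)
a(N) = N/(N + N²)
K*(a(-6*(-1)) + 50) = 87*(1/(1 - 6*(-1)) + 50) = 87*(1/(1 + 6) + 50) = 87*(1/7 + 50) = 87*(⅐ + 50) = 87*(351/7) = 30537/7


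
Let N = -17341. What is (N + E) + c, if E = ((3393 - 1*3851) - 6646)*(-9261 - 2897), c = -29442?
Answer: 86323649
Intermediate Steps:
E = 86370432 (E = ((3393 - 3851) - 6646)*(-12158) = (-458 - 6646)*(-12158) = -7104*(-12158) = 86370432)
(N + E) + c = (-17341 + 86370432) - 29442 = 86353091 - 29442 = 86323649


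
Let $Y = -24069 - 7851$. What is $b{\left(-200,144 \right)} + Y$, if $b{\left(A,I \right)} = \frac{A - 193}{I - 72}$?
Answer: $- \frac{766211}{24} \approx -31925.0$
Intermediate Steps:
$b{\left(A,I \right)} = \frac{-193 + A}{-72 + I}$
$Y = -31920$
$b{\left(-200,144 \right)} + Y = \frac{-193 - 200}{-72 + 144} - 31920 = \frac{1}{72} \left(-393\right) - 31920 = - \frac{131}{24} - 31920 = - \frac{766211}{24}$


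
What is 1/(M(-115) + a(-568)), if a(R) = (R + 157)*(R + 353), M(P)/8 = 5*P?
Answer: 1/83765 ≈ 1.1938e-5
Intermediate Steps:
M(P) = 40*P (M(P) = 8*(5*P) = 40*P)
a(R) = (157 + R)*(353 + R)
1/(M(-115) + a(-568)) = 1/(40*(-115) + (55421 + (-568)² + 510*(-568))) = 1/(-4600 + (55421 + 322624 - 289680)) = 1/(-4600 + 88365) = 1/83765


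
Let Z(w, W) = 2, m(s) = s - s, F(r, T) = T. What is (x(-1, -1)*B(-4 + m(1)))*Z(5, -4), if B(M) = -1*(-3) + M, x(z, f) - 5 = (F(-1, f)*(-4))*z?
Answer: -2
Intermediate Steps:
m(s) = 0
x(z, f) = 5 - 4*f*z (x(z, f) = 5 + (f*(-4))*z = 5 + (-4*f)*z = 5 - 4*f*z)
B(M) = 3 + M
(x(-1, -1)*B(-4 + m(1)))*Z(5, -4) = ((5 - 4*(-1)*(-1))*(3 + (-4 + 0)))*2 = ((5 - 4)*(3 - 4))*2 = (1*(-1))*2 = -1*2 = -2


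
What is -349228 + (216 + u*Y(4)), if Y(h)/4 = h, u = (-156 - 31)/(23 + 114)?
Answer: -47817636/137 ≈ -3.4903e+5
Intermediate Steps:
u = -187/137 ≈ -1.3650
Y(h) = 4*h
-349228 + (216 + u*Y(4)) = -349228 + (216 - 748*4/137) = -349228 + (216 - 187/137*16) = -349228 + (216 - 2992/137) = -349228 + 26600/137 = -47817636/137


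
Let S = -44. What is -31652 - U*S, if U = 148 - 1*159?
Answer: -32136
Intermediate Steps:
U = -11 (U = 148 - 159 = -11)
-31652 - U*S = -31652 - (-11)*(-44) = -31652 - 1*484 = -31652 - 484 = -32136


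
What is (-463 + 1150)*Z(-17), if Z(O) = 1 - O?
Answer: 12366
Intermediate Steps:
(-463 + 1150)*Z(-17) = (-463 + 1150)*(1 - 1*(-17)) = 687*(1 + 17) = 687*18 = 12366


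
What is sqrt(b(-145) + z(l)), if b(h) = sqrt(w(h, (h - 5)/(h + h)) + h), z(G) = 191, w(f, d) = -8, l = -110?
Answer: sqrt(191 + 3*I*sqrt(17)) ≈ 13.828 + 0.44727*I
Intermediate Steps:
b(h) = sqrt(-8 + h)
sqrt(b(-145) + z(l)) = sqrt(sqrt(-8 - 145) + 191) = sqrt(sqrt(-153) + 191) = sqrt(3*I*sqrt(17) + 191) = sqrt(191 + 3*I*sqrt(17))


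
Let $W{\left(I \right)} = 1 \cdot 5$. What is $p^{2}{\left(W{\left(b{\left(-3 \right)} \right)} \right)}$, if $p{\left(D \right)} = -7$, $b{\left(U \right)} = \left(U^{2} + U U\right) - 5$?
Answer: $49$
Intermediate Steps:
$b{\left(U \right)} = -5 + 2 U^{2}$ ($b{\left(U \right)} = \left(U^{2} + U^{2}\right) - 5 = 2 U^{2} - 5 = -5 + 2 U^{2}$)
$W{\left(I \right)} = 5$
$p^{2}{\left(W{\left(b{\left(-3 \right)} \right)} \right)} = \left(-7\right)^{2} = 49$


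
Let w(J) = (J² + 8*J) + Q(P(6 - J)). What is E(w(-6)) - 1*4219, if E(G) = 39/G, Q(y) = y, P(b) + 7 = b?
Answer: -29572/7 ≈ -4224.6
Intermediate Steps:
P(b) = -7 + b
w(J) = -1 + J² + 7*J (w(J) = (J² + 8*J) + (-7 + (6 - J)) = (J² + 8*J) + (-1 - J) = -1 + J² + 7*J)
E(w(-6)) - 1*4219 = 39/(-1 + (-6)² + 7*(-6)) - 1*4219 = 39/(-1 + 36 - 42) - 4219 = 39/(-7) - 4219 = 39*(-⅐) - 4219 = -39/7 - 4219 = -29572/7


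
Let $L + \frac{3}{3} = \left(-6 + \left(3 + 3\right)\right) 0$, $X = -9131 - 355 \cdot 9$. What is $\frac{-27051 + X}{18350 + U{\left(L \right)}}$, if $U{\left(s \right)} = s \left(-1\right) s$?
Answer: $- \frac{39377}{18349} \approx -2.146$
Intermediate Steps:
$X = -12326$ ($X = -9131 - 3195 = -12326$)
$L = -1$ ($L = -1 + \left(-6 + \left(3 + 3\right)\right) 0 = -1 + \left(-6 + 6\right) 0 = -1 + 0 \cdot 0 = -1 + 0 = -1$)
$U{\left(s \right)} = - s^{2}$ ($U{\left(s \right)} = - s s = - s^{2}$)
$\frac{-27051 + X}{18350 + U{\left(L \right)}} = \frac{-27051 - 12326}{18350 - \left(-1\right)^{2}} = - \frac{39377}{18350 - 1} = - \frac{39377}{18349}$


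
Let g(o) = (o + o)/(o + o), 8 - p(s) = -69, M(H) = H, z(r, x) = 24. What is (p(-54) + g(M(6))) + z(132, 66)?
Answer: 102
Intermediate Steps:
p(s) = 77 (p(s) = 8 - 1*(-69) = 8 + 69 = 77)
g(o) = 1 (g(o) = (2*o)/((2*o)) = (2*o)*(1/(2*o)) = 1)
(p(-54) + g(M(6))) + z(132, 66) = (77 + 1) + 24 = 78 + 24 = 102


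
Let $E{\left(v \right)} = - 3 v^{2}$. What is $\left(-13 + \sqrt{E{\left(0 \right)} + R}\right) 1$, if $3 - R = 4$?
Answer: $-13 + i \approx -13.0 + 1.0 i$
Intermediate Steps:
$R = -1$ ($R = 3 - 4 = -1$)
$\left(-13 + \sqrt{E{\left(0 \right)} + R}\right) 1 = \left(-13 + \sqrt{- 3 \cdot 0^{2} - 1}\right) 1 = \left(-13 + \sqrt{\left(-3\right) 0 - 1}\right) 1 = \left(-13 + \sqrt{0 - 1}\right) 1 = \left(-13 + \sqrt{-1}\right) 1 = \left(-13 + i\right) 1 = -13 + i$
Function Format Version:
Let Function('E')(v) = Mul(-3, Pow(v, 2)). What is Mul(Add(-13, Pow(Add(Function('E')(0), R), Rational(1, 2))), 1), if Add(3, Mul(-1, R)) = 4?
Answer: Add(-13, I) ≈ Add(-13.000, Mul(1.0000, I))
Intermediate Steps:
R = -1 (R = Add(3, Mul(-1, 4)) = Add(3, -4) = -1)
Mul(Add(-13, Pow(Add(Function('E')(0), R), Rational(1, 2))), 1) = Mul(Add(-13, Pow(Add(Mul(-3, Pow(0, 2)), -1), Rational(1, 2))), 1) = Mul(Add(-13, Pow(Add(Mul(-3, 0), -1), Rational(1, 2))), 1) = Mul(Add(-13, Pow(Add(0, -1), Rational(1, 2))), 1) = Mul(Add(-13, Pow(-1, Rational(1, 2))), 1) = Mul(Add(-13, I), 1) = Add(-13, I)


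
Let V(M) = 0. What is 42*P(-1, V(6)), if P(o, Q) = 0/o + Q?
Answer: 0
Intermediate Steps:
P(o, Q) = Q (P(o, Q) = 0 + Q = Q)
42*P(-1, V(6)) = 42*0 = 0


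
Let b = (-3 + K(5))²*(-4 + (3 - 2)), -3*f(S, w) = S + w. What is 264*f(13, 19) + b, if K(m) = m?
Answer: -2828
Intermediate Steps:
f(S, w) = -S/3 - w/3 (f(S, w) = -(S + w)/3 = -S/3 - w/3)
b = -12 (b = (-3 + 5)²*(-4 + (3 - 2)) = 2²*(-4 + 1) = 4*(-3) = -12)
264*f(13, 19) + b = 264*(-⅓*13 - ⅓*19) - 12 = 264*(-13/3 - 19/3) - 12 = 264*(-32/3) - 12 = -2816 - 12 = -2828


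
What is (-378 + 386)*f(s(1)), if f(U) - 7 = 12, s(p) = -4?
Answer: 152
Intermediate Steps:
f(U) = 19 (f(U) = 7 + 12 = 19)
(-378 + 386)*f(s(1)) = (-378 + 386)*19 = 8*19 = 152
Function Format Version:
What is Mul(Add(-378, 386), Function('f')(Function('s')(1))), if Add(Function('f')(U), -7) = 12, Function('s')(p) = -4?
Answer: 152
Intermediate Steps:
Function('f')(U) = 19 (Function('f')(U) = Add(7, 12) = 19)
Mul(Add(-378, 386), Function('f')(Function('s')(1))) = Mul(Add(-378, 386), 19) = Mul(8, 19) = 152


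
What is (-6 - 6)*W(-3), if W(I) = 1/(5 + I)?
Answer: -6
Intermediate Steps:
(-6 - 6)*W(-3) = (-6 - 6)/(5 - 3) = -12/2 = -12*½ = -6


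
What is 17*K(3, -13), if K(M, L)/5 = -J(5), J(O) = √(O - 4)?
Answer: -85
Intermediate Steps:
J(O) = √(-4 + O)
K(M, L) = -5 (K(M, L) = 5*(-√(-4 + 5)) = 5*(-√1) = 5*(-1*1) = 5*(-1) = -5)
17*K(3, -13) = 17*(-5) = -85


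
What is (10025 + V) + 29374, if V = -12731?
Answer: 26668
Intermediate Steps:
(10025 + V) + 29374 = (10025 - 12731) + 29374 = -2706 + 29374 = 26668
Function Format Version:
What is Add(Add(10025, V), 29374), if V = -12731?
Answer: 26668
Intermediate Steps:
Add(Add(10025, V), 29374) = Add(Add(10025, -12731), 29374) = Add(-2706, 29374) = 26668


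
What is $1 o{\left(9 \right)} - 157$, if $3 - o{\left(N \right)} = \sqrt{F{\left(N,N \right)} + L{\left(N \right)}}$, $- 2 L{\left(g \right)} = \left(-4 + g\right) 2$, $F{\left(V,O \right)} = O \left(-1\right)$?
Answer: $-154 - i \sqrt{14} \approx -154.0 - 3.7417 i$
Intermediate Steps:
$F{\left(V,O \right)} = - O$
$L{\left(g \right)} = 4 - g$ ($L{\left(g \right)} = - \frac{\left(-4 + g\right) 2}{2} = - \frac{-8 + 2 g}{2} = 4 - g$)
$o{\left(N \right)} = 3 - \sqrt{4 - 2 N}$ ($o{\left(N \right)} = 3 - \sqrt{- N - \left(-4 + N\right)} = 3 - \sqrt{4 - 2 N}$)
$1 o{\left(9 \right)} - 157 = 1 \left(3 - \sqrt{4 - 18}\right) - 157 = 1 \left(3 - \sqrt{-14}\right) - 157 = 1 \left(3 - i \sqrt{14}\right) - 157 = \left(3 - i \sqrt{14}\right) - 157 = -154 - i \sqrt{14}$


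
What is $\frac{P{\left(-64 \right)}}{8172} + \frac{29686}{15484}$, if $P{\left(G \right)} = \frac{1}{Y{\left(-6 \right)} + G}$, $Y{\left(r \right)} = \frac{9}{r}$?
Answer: $\frac{1986236374}{1036007343} \approx 1.9172$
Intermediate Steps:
$P{\left(G \right)} = \frac{1}{- \frac{3}{2} + G}$ ($P{\left(G \right)} = \frac{1}{\frac{9}{-6} + G} = \frac{1}{9 \left(- \frac{1}{6}\right) + G} = \frac{1}{- \frac{3}{2} + G}$)
$\frac{P{\left(-64 \right)}}{8172} + \frac{29686}{15484} = \frac{2 \frac{1}{-3 + 2 \left(-64\right)}}{8172} + \frac{29686}{15484} = \frac{2}{-3 - 128} \cdot \frac{1}{8172} + 29686 \cdot \frac{1}{15484} = \frac{2}{-131} \cdot \frac{1}{8172} + \frac{14843}{7742} = 2 \left(- \frac{1}{131}\right) \frac{1}{8172} + \frac{14843}{7742} = \left(- \frac{2}{131}\right) \frac{1}{8172} + \frac{14843}{7742} = - \frac{1}{535266} + \frac{14843}{7742} = \frac{1986236374}{1036007343}$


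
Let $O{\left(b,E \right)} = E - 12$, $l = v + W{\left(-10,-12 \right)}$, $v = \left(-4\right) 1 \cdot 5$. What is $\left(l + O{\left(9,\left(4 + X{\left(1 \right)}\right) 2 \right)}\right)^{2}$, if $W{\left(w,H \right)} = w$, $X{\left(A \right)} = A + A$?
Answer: $900$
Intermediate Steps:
$X{\left(A \right)} = 2 A$
$v = -20$ ($v = \left(-4\right) 5 = -20$)
$l = -30$ ($l = -20 - 10 = -30$)
$O{\left(b,E \right)} = -12 + E$
$\left(l + O{\left(9,\left(4 + X{\left(1 \right)}\right) 2 \right)}\right)^{2} = \left(-30 - \left(12 - \left(4 + 2 \cdot 1\right) 2\right)\right)^{2} = \left(-30 - \left(12 - \left(4 + 2\right) 2\right)\right)^{2} = \left(-30 + \left(-12 + 6 \cdot 2\right)\right)^{2} = \left(-30 + \left(-12 + 12\right)\right)^{2} = \left(-30 + 0\right)^{2} = \left(-30\right)^{2} = 900$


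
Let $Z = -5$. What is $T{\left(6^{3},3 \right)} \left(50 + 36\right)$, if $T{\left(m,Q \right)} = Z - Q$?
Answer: $-688$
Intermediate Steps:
$T{\left(m,Q \right)} = -5 - Q$
$T{\left(6^{3},3 \right)} \left(50 + 36\right) = \left(-5 - 3\right) \left(50 + 36\right) = \left(-5 - 3\right) 86 = \left(-8\right) 86 = -688$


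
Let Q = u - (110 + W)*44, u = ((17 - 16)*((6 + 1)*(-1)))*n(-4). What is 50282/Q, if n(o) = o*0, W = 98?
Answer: -25141/4576 ≈ -5.4941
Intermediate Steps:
n(o) = 0
u = 0 (u = ((17 - 16)*((6 + 1)*(-1)))*0 = (1*(7*(-1)))*0 = (1*(-7))*0 = -7*0 = 0)
Q = -9152 (Q = 0 - (110 + 98)*44 = 0 - 208*44 = 0 - 1*9152 = 0 - 9152 = -9152)
50282/Q = 50282/(-9152) = 50282*(-1/9152) = -25141/4576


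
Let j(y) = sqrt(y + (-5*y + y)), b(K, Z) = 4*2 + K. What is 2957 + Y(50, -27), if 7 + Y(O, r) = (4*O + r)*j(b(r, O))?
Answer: 2950 + 173*sqrt(57) ≈ 4256.1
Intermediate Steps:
b(K, Z) = 8 + K
j(y) = sqrt(3)*sqrt(-y) (j(y) = sqrt(y - 4*y) = sqrt(-3*y) = sqrt(3)*sqrt(-y))
Y(O, r) = -7 + sqrt(3)*sqrt(-8 - r)*(r + 4*O) (Y(O, r) = -7 + (4*O + r)*(sqrt(3)*sqrt(-(8 + r))) = -7 + (r + 4*O)*(sqrt(3)*sqrt(-8 - r)) = -7 + sqrt(3)*sqrt(-8 - r)*(r + 4*O))
2957 + Y(50, -27) = 2957 + (-7 - 27*sqrt(-24 - 3*(-27)) + 4*50*sqrt(-24 - 3*(-27))) = 2957 + (-7 - 27*sqrt(-24 + 81) + 4*50*sqrt(-24 + 81)) = 2957 + (-7 - 27*sqrt(57) + 4*50*sqrt(57)) = 2957 + (-7 - 27*sqrt(57) + 200*sqrt(57)) = 2957 + (-7 + 173*sqrt(57)) = 2950 + 173*sqrt(57)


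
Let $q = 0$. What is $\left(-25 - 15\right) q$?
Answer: $0$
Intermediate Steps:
$\left(-25 - 15\right) q = \left(-25 - 15\right) 0 = \left(-40\right) 0 = 0$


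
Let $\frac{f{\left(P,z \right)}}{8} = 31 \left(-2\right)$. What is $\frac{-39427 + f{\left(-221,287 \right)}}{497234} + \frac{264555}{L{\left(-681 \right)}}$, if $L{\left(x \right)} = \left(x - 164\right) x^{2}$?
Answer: $- \frac{350588731809}{4330113062834} \approx -0.080965$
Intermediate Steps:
$f{\left(P,z \right)} = -496$ ($f{\left(P,z \right)} = 8 \cdot 31 \left(-2\right) = 8 \left(-62\right) = -496$)
$L{\left(x \right)} = x^{2} \left(-164 + x\right)$ ($L{\left(x \right)} = \left(x - 164\right) x^{2} = \left(-164 + x\right) x^{2} = x^{2} \left(-164 + x\right)$)
$\frac{-39427 + f{\left(-221,287 \right)}}{497234} + \frac{264555}{L{\left(-681 \right)}} = \frac{-39427 - 496}{497234} + \frac{264555}{\left(-681\right)^{2} \left(-164 - 681\right)} = \left(-39923\right) \frac{1}{497234} + \frac{264555}{463761 \left(-845\right)} = - \frac{39923}{497234} + \frac{264555}{-391878045} = - \frac{39923}{497234} + 264555 \left(- \frac{1}{391878045}\right) = - \frac{39923}{497234} - \frac{5879}{8708401} = - \frac{350588731809}{4330113062834}$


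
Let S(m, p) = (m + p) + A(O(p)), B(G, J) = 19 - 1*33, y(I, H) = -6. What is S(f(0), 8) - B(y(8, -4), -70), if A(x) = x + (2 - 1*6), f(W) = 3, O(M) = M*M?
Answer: 85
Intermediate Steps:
O(M) = M²
A(x) = -4 + x (A(x) = x + (2 - 6) = x - 4 = -4 + x)
B(G, J) = -14 (B(G, J) = 19 - 33 = -14)
S(m, p) = -4 + m + p + p² (S(m, p) = (m + p) + (-4 + p²) = -4 + m + p + p²)
S(f(0), 8) - B(y(8, -4), -70) = (-4 + 3 + 8 + 8²) - 1*(-14) = (-4 + 3 + 8 + 64) + 14 = 71 + 14 = 85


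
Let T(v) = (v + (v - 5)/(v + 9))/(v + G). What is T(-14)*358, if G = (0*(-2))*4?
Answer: 9129/35 ≈ 260.83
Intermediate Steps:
G = 0 (G = 0*4 = 0)
T(v) = (v + (-5 + v)/(9 + v))/v (T(v) = (v + (v - 5)/(v + 9))/(v + 0) = (v + (-5 + v)/(9 + v))/v)
T(-14)*358 = ((-5 + (-14)² + 10*(-14))/((-14)*(9 - 14)))*358 = -1/14*(-5 + 196 - 140)/(-5)*358 = -1/14*(-⅕)*51*358 = (51/70)*358 = 9129/35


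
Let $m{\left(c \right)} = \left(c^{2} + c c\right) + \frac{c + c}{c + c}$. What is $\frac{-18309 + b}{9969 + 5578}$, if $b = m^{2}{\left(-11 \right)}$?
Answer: $\frac{5820}{2221} \approx 2.6204$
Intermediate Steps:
$m{\left(c \right)} = 1 + 2 c^{2}$ ($m{\left(c \right)} = \left(c^{2} + c^{2}\right) + \frac{2 c}{2 c} = 2 c^{2} + 2 c \frac{1}{2 c} = 2 c^{2} + 1 = 1 + 2 c^{2}$)
$b = 59049$ ($b = \left(1 + 2 \left(-11\right)^{2}\right)^{2} = \left(1 + 2 \cdot 121\right)^{2} = \left(1 + 242\right)^{2} = 243^{2} = 59049$)
$\frac{-18309 + b}{9969 + 5578} = \frac{-18309 + 59049}{9969 + 5578} = \frac{40740}{15547} = 40740 \cdot \frac{1}{15547} = \frac{5820}{2221}$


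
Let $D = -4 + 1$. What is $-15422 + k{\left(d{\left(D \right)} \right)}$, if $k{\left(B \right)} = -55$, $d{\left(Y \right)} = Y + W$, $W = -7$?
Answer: $-15477$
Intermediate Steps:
$D = -3$
$d{\left(Y \right)} = -7 + Y$ ($d{\left(Y \right)} = Y - 7 = -7 + Y$)
$-15422 + k{\left(d{\left(D \right)} \right)} = -15422 - 55 = -15477$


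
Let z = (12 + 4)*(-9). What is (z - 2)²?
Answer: 21316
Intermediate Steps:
z = -144 (z = 16*(-9) = -144)
(z - 2)² = (-144 - 2)² = (-146)² = 21316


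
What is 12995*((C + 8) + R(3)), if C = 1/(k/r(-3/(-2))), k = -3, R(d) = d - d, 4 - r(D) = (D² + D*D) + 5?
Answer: 766705/6 ≈ 1.2778e+5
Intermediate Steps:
r(D) = -1 - 2*D² (r(D) = 4 - ((D² + D*D) + 5) = 4 - ((D² + D²) + 5) = 4 - (2*D² + 5) = 4 - (5 + 2*D²) = 4 + (-5 - 2*D²) = -1 - 2*D²)
R(d) = 0
C = 11/6 (C = 1/(-3/(-1 - 2*(-3/(-2))²)) = 1/(-3/(-1 - 2*(-3*(-½))²)) = 1/(-3/(-1 - 2*(3/2)²)) = 1/(-3/(-1 - 2*9/4)) = 1/(-3/(-1 - 9/2)) = 1/(-3/(-11/2)) = 1/(-3*(-2/11)) = 1/(6/11) = 11/6 ≈ 1.8333)
12995*((C + 8) + R(3)) = 12995*((11/6 + 8) + 0) = 12995*(59/6 + 0) = 12995*(59/6) = 766705/6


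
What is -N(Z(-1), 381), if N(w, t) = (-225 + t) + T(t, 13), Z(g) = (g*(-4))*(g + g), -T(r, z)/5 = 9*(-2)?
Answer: -246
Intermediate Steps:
T(r, z) = 90 (T(r, z) = -45*(-2) = -5*(-18) = 90)
Z(g) = -8*g**2 (Z(g) = (-4*g)*(2*g) = -8*g**2)
N(w, t) = -135 + t (N(w, t) = (-225 + t) + 90 = -135 + t)
-N(Z(-1), 381) = -(-135 + 381) = -1*246 = -246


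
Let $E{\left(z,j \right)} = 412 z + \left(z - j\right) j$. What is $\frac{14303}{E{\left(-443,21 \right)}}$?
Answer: $- \frac{14303}{192260} \approx -0.074394$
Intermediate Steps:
$E{\left(z,j \right)} = 412 z + j \left(z - j\right)$
$\frac{14303}{E{\left(-443,21 \right)}} = \frac{14303}{- 21^{2} + 412 \left(-443\right) + 21 \left(-443\right)} = \frac{14303}{\left(-1\right) 441 - 182516 - 9303} = \frac{14303}{-441 - 182516 - 9303} = \frac{14303}{-192260} = 14303 \left(- \frac{1}{192260}\right) = - \frac{14303}{192260}$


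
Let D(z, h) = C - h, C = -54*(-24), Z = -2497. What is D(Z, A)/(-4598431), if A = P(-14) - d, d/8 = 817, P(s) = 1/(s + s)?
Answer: -219297/128756068 ≈ -0.0017032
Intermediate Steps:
P(s) = 1/(2*s)
d = 6536 (d = 8*817 = 6536)
C = 1296
A = -183009/28 (A = (½)/(-14) - 1*6536 = (½)*(-1/14) - 6536 = -1/28 - 6536 = -183009/28 ≈ -6536.0)
D(z, h) = 1296 - h
D(Z, A)/(-4598431) = (1296 - 1*(-183009/28))/(-4598431) = (1296 + 183009/28)*(-1/4598431) = (219297/28)*(-1/4598431) = -219297/128756068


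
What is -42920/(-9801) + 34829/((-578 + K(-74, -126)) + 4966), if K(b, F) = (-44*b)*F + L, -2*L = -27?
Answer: 34155832222/7955559909 ≈ 4.2933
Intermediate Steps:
L = 27/2 (L = -1/2*(-27) = 27/2 ≈ 13.500)
K(b, F) = 27/2 - 44*F*b (K(b, F) = (-44*b)*F + 27/2 = -44*F*b + 27/2 = 27/2 - 44*F*b)
-42920/(-9801) + 34829/((-578 + K(-74, -126)) + 4966) = -42920/(-9801) + 34829/((-578 + (27/2 - 44*(-126)*(-74))) + 4966) = -42920*(-1/9801) + 34829/((-578 + (27/2 - 410256)) + 4966) = 42920/9801 + 34829/((-578 - 820485/2) + 4966) = 42920/9801 + 34829/(-821641/2 + 4966) = 42920/9801 + 34829/(-811709/2) = 42920/9801 + 34829*(-2/811709) = 42920/9801 - 69658/811709 = 34155832222/7955559909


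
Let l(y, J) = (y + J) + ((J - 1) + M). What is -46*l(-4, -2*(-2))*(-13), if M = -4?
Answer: -598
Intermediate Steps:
l(y, J) = -5 + y + 2*J (l(y, J) = (y + J) + ((J - 1) - 4) = (J + y) + ((-1 + J) - 4) = (J + y) + (-5 + J) = -5 + y + 2*J)
-46*l(-4, -2*(-2))*(-13) = -46*(-5 - 4 + 2*(-2*(-2)))*(-13) = -46*(-5 - 4 + 2*4)*(-13) = -46*(-5 - 4 + 8)*(-13) = -46*(-1)*(-13) = 46*(-13) = -598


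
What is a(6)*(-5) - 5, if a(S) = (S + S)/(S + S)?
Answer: -10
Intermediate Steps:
a(S) = 1 (a(S) = (2*S)/((2*S)) = (2*S)*(1/(2*S)) = 1)
a(6)*(-5) - 5 = 1*(-5) - 5 = -5 - 5 = -10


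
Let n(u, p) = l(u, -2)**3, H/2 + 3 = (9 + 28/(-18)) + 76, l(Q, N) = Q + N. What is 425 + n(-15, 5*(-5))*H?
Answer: -7110199/9 ≈ -7.9002e+5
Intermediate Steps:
l(Q, N) = N + Q
H = 1448/9 (H = -6 + 2*((9 + 28/(-18)) + 76) = -6 + 2*((9 + 28*(-1/18)) + 76) = -6 + 2*((9 - 14/9) + 76) = -6 + 2*(67/9 + 76) = -6 + 2*(751/9) = -6 + 1502/9 = 1448/9 ≈ 160.89)
n(u, p) = (-2 + u)**3
425 + n(-15, 5*(-5))*H = 425 + (-2 - 15)**3*(1448/9) = 425 + (-17)**3*(1448/9) = 425 - 4913*1448/9 = 425 - 7114024/9 = -7110199/9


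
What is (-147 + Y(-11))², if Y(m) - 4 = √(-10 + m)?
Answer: (143 - I*√21)² ≈ 20428.0 - 1310.6*I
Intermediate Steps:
Y(m) = 4 + √(-10 + m)
(-147 + Y(-11))² = (-147 + (4 + √(-10 - 11)))² = (-147 + (4 + √(-21)))² = (-147 + (4 + I*√21))² = (-143 + I*√21)²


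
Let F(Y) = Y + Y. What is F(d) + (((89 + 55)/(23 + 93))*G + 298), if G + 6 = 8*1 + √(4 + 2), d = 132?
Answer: 16370/29 + 36*√6/29 ≈ 567.52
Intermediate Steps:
F(Y) = 2*Y
G = 2 + √6 (G = -6 + (8*1 + √(4 + 2)) = -6 + (8 + √6) = 2 + √6 ≈ 4.4495)
F(d) + (((89 + 55)/(23 + 93))*G + 298) = 2*132 + (((89 + 55)/(23 + 93))*(2 + √6) + 298) = 264 + ((144/116)*(2 + √6) + 298) = 264 + ((144*(1/116))*(2 + √6) + 298) = 264 + (36*(2 + √6)/29 + 298) = 264 + ((72/29 + 36*√6/29) + 298) = 264 + (8714/29 + 36*√6/29) = 16370/29 + 36*√6/29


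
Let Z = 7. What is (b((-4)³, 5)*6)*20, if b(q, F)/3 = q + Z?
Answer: -20520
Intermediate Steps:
b(q, F) = 21 + 3*q (b(q, F) = 3*(q + 7) = 3*(7 + q) = 21 + 3*q)
(b((-4)³, 5)*6)*20 = ((21 + 3*(-4)³)*6)*20 = ((21 + 3*(-64))*6)*20 = ((21 - 192)*6)*20 = -171*6*20 = -1026*20 = -20520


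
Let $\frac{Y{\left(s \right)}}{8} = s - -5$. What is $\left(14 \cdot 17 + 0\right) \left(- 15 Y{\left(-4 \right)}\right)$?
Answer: $-28560$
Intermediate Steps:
$Y{\left(s \right)} = 40 + 8 s$ ($Y{\left(s \right)} = 8 \left(s - -5\right) = 8 \left(s + 5\right) = 8 \left(5 + s\right) = 40 + 8 s$)
$\left(14 \cdot 17 + 0\right) \left(- 15 Y{\left(-4 \right)}\right) = \left(14 \cdot 17 + 0\right) \left(- 15 \left(40 + 8 \left(-4\right)\right)\right) = \left(238 + 0\right) \left(- 15 \left(40 - 32\right)\right) = 238 \left(\left(-15\right) 8\right) = 238 \left(-120\right) = -28560$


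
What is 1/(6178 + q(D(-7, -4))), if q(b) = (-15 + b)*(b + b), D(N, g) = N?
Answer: 1/6486 ≈ 0.00015418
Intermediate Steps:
q(b) = 2*b*(-15 + b) (q(b) = (-15 + b)*(2*b) = 2*b*(-15 + b))
1/(6178 + q(D(-7, -4))) = 1/(6178 + 2*(-7)*(-15 - 7)) = 1/(6178 + 2*(-7)*(-22)) = 1/(6178 + 308) = 1/6486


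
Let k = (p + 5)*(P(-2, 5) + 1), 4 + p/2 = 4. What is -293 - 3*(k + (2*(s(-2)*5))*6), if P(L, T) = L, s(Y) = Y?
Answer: 82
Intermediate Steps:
p = 0 (p = -8 + 2*4 = -8 + 8 = 0)
k = -5 (k = (0 + 5)*(-2 + 1) = 5*(-1) = -5)
-293 - 3*(k + (2*(s(-2)*5))*6) = -293 - 3*(-5 + (2*(-2*5))*6) = -293 - 3*(-5 + (2*(-10))*6) = -293 - 3*(-5 - 20*6) = -293 - 3*(-5 - 120) = -293 - 3*(-125) = -293 - 1*(-375) = -293 + 375 = 82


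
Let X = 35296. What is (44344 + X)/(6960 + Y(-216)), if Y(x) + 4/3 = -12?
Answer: 5973/521 ≈ 11.464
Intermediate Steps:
Y(x) = -40/3 (Y(x) = -4/3 - 12 = -40/3)
(44344 + X)/(6960 + Y(-216)) = (44344 + 35296)/(6960 - 40/3) = 79640/(20840/3) = 79640*(3/20840) = 5973/521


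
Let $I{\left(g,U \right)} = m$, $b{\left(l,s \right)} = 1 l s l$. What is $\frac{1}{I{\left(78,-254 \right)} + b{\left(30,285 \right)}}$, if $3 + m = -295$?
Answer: $\frac{1}{256202} \approx 3.9032 \cdot 10^{-6}$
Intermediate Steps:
$m = -298$ ($m = -3 - 295 = -298$)
$b{\left(l,s \right)} = s l^{2}$ ($b{\left(l,s \right)} = l s l = s l^{2}$)
$I{\left(g,U \right)} = -298$
$\frac{1}{I{\left(78,-254 \right)} + b{\left(30,285 \right)}} = \frac{1}{-298 + 285 \cdot 30^{2}} = \frac{1}{-298 + 285 \cdot 900} = \frac{1}{-298 + 256500} = \frac{1}{256202}$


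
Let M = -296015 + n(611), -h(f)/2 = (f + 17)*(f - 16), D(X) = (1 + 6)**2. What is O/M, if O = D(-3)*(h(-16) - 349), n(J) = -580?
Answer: 931/19773 ≈ 0.047084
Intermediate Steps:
D(X) = 49 (D(X) = 7**2 = 49)
h(f) = -2*(-16 + f)*(17 + f) (h(f) = -2*(f + 17)*(f - 16) = -2*(17 + f)*(-16 + f) = -2*(-16 + f)*(17 + f))
M = -296595 (M = -296015 - 580 = -296595)
O = -13965 (O = 49*((544 - 2*(-16) - 2*(-16)**2) - 349) = 49*((544 + 32 - 2*256) - 349) = 49*((544 + 32 - 512) - 349) = 49*(64 - 349) = 49*(-285) = -13965)
O/M = -13965/(-296595) = -13965*(-1/296595) = 931/19773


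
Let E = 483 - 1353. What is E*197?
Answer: -171390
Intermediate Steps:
E = -870
E*197 = -870*197 = -171390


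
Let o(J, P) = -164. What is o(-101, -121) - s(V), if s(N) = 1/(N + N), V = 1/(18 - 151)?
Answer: -195/2 ≈ -97.500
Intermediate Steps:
V = -1/133 (V = 1/(-133) = -1/133 ≈ -0.0075188)
s(N) = 1/(2*N)
o(-101, -121) - s(V) = -164 - 1/(2*(-1/133)) = -164 - (-133)/2 = -164 - 1*(-133/2) = -164 + 133/2 = -195/2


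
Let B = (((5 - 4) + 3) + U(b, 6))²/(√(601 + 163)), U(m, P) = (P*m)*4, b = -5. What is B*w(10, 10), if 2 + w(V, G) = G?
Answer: 53824*√191/191 ≈ 3894.6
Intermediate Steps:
w(V, G) = -2 + G
U(m, P) = 4*P*m
B = 6728*√191/191 (B = (((5 - 4) + 3) + 4*6*(-5))²/(√(601 + 163)) = ((1 + 3) - 120)²/(√764) = (4 - 120)²/((2*√191)) = (-116)²*(√191/382) = 13456*(√191/382) = 6728*√191/191 ≈ 486.82)
B*w(10, 10) = (6728*√191/191)*(-2 + 10) = (6728*√191/191)*8 = 53824*√191/191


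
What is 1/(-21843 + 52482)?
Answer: 1/30639 ≈ 3.2638e-5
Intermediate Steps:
1/(-21843 + 52482) = 1/30639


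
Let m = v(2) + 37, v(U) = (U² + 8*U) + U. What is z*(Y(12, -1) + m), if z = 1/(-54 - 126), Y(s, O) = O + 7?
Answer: -13/36 ≈ -0.36111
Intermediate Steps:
v(U) = U² + 9*U
Y(s, O) = 7 + O
z = -1/180 (z = 1/(-180) = -1/180 ≈ -0.0055556)
m = 59 (m = 2*(9 + 2) + 37 = 2*11 + 37 = 22 + 37 = 59)
z*(Y(12, -1) + m) = -((7 - 1) + 59)/180 = -(6 + 59)/180 = -1/180*65 = -13/36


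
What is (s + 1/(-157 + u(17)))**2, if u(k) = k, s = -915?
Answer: 16409866201/19600 ≈ 8.3724e+5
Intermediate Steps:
(s + 1/(-157 + u(17)))**2 = (-915 + 1/(-157 + 17))**2 = (-915 + 1/(-140))**2 = (-915 - 1/140)**2 = (-128101/140)**2 = 16409866201/19600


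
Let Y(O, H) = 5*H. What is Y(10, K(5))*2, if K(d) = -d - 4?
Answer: -90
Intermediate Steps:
K(d) = -4 - d
Y(10, K(5))*2 = (5*(-4 - 1*5))*2 = (5*(-4 - 5))*2 = (5*(-9))*2 = -45*2 = -90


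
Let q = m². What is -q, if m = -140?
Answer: -19600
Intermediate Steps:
q = 19600 (q = (-140)² = 19600)
-q = -1*19600 = -19600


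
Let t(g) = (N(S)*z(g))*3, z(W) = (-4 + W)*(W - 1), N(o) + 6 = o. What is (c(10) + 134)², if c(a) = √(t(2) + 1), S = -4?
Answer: (134 + √61)² ≈ 20110.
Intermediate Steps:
N(o) = -6 + o
z(W) = (-1 + W)*(-4 + W) (z(W) = (-4 + W)*(-1 + W) = (-1 + W)*(-4 + W))
t(g) = -120 - 30*g² + 150*g (t(g) = ((-6 - 4)*(4 + g² - 5*g))*3 = -10*(4 + g² - 5*g)*3 = (-40 - 10*g² + 50*g)*3 = -120 - 30*g² + 150*g)
c(a) = √61 (c(a) = √((-120 - 30*2² + 150*2) + 1) = √((-120 - 30*4 + 300) + 1) = √((-120 - 120 + 300) + 1) = √(60 + 1) = √61)
(c(10) + 134)² = (√61 + 134)² = (134 + √61)²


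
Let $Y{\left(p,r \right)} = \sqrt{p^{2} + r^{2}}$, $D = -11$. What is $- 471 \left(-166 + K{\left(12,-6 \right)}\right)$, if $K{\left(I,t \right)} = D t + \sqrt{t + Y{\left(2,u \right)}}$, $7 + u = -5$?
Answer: $47100 - 471 \sqrt{-6 + 2 \sqrt{37}} \approx 45931.0$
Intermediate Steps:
$u = -12$ ($u = -7 - 5 = -12$)
$K{\left(I,t \right)} = \sqrt{t + 2 \sqrt{37}} - 11 t$ ($K{\left(I,t \right)} = - 11 t + \sqrt{t + \sqrt{2^{2} + \left(-12\right)^{2}}} = - 11 t + \sqrt{t + \sqrt{4 + 144}} = - 11 t + \sqrt{t + \sqrt{148}} = - 11 t + \sqrt{t + 2 \sqrt{37}} = \sqrt{t + 2 \sqrt{37}} - 11 t$)
$- 471 \left(-166 + K{\left(12,-6 \right)}\right) = - 471 \left(-166 + \left(\sqrt{-6 + 2 \sqrt{37}} - -66\right)\right) = - 471 \left(-166 + \left(\sqrt{-6 + 2 \sqrt{37}} + 66\right)\right) = - 471 \left(-166 + \left(66 + \sqrt{-6 + 2 \sqrt{37}}\right)\right) = - 471 \left(-100 + \sqrt{-6 + 2 \sqrt{37}}\right) = 47100 - 471 \sqrt{-6 + 2 \sqrt{37}}$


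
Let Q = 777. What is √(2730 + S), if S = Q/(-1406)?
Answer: √3941322/38 ≈ 52.244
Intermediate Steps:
S = -21/38 (S = 777/(-1406) = 777*(-1/1406) = -21/38 ≈ -0.55263)
√(2730 + S) = √(2730 - 21/38) = √(103719/38) = √3941322/38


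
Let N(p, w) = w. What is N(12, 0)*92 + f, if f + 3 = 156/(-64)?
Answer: -87/16 ≈ -5.4375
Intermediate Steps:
f = -87/16 (f = -3 + 156/(-64) = -3 + 156*(-1/64) = -3 - 39/16 = -87/16 ≈ -5.4375)
N(12, 0)*92 + f = 0*92 - 87/16 = 0 - 87/16 = -87/16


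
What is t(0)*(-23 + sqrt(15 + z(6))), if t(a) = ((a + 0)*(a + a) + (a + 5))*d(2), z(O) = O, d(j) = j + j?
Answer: -460 + 20*sqrt(21) ≈ -368.35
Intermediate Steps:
d(j) = 2*j
t(a) = 20 + 4*a + 8*a**2 (t(a) = ((a + 0)*(a + a) + (a + 5))*(2*2) = (a*(2*a) + (5 + a))*4 = (2*a**2 + (5 + a))*4 = (5 + a + 2*a**2)*4 = 20 + 4*a + 8*a**2)
t(0)*(-23 + sqrt(15 + z(6))) = (20 + 4*0 + 8*0**2)*(-23 + sqrt(15 + 6)) = (20 + 0 + 8*0)*(-23 + sqrt(21)) = (20 + 0 + 0)*(-23 + sqrt(21)) = 20*(-23 + sqrt(21)) = -460 + 20*sqrt(21)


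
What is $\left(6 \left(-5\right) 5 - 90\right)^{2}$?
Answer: $57600$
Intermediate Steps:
$\left(6 \left(-5\right) 5 - 90\right)^{2} = \left(\left(-30\right) 5 - 90\right)^{2} = \left(-150 - 90\right)^{2} = \left(-240\right)^{2} = 57600$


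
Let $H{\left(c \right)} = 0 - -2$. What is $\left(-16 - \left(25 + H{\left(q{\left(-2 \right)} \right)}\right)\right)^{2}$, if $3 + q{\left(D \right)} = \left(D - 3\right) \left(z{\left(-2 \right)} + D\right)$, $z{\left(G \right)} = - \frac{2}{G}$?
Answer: $1849$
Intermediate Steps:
$q{\left(D \right)} = -3 + \left(1 + D\right) \left(-3 + D\right)$ ($q{\left(D \right)} = -3 + \left(D - 3\right) \left(- \frac{2}{-2} + D\right) = -3 + \left(-3 + D\right) \left(\left(-2\right) \left(- \frac{1}{2}\right) + D\right) = -3 + \left(-3 + D\right) \left(1 + D\right) = -3 + \left(1 + D\right) \left(-3 + D\right)$)
$H{\left(c \right)} = 2$ ($H{\left(c \right)} = 0 + 2 = 2$)
$\left(-16 - \left(25 + H{\left(q{\left(-2 \right)} \right)}\right)\right)^{2} = \left(-16 - 27\right)^{2} = \left(-43\right)^{2} = 1849$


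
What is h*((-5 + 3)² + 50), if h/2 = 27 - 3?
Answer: 2592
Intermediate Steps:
h = 48 (h = 2*(27 - 3) = 2*24 = 48)
h*((-5 + 3)² + 50) = 48*((-5 + 3)² + 50) = 48*((-2)² + 50) = 48*(4 + 50) = 48*54 = 2592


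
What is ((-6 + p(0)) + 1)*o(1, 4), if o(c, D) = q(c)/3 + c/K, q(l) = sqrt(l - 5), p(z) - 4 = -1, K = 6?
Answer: -1/3 - 4*I/3 ≈ -0.33333 - 1.3333*I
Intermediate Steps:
p(z) = 3 (p(z) = 4 - 1 = 3)
q(l) = sqrt(-5 + l)
o(c, D) = sqrt(-5 + c)/3 + c/6
((-6 + p(0)) + 1)*o(1, 4) = ((-6 + 3) + 1)*(sqrt(-5 + 1)/3 + (1/6)*1) = (-3 + 1)*(sqrt(-4)/3 + 1/6) = -2*((2*I)/3 + 1/6) = -2*(2*I/3 + 1/6) = -2*(1/6 + 2*I/3) = -1/3 - 4*I/3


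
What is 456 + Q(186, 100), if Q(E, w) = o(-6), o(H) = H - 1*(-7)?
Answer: 457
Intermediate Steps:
o(H) = 7 + H (o(H) = H + 7 = 7 + H)
Q(E, w) = 1 (Q(E, w) = 7 - 6 = 1)
456 + Q(186, 100) = 456 + 1 = 457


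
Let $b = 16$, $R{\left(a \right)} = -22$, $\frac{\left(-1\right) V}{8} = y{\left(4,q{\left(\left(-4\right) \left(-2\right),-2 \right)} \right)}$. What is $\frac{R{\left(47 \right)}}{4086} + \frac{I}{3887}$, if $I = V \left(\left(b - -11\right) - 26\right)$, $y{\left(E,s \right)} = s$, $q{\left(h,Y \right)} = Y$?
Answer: $- \frac{10069}{7941141} \approx -0.001268$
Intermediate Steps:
$V = 16$ ($V = \left(-8\right) \left(-2\right) = 16$)
$I = 16$ ($I = 16 \left(\left(16 - -11\right) - 26\right) = 16 \left(\left(16 + 11\right) - 26\right) = 16 \left(27 - 26\right) = 16 \cdot 1 = 16$)
$\frac{R{\left(47 \right)}}{4086} + \frac{I}{3887} = - \frac{22}{4086} + \frac{16}{3887} = \left(-22\right) \frac{1}{4086} + 16 \cdot \frac{1}{3887} = - \frac{11}{2043} + \frac{16}{3887} = - \frac{10069}{7941141}$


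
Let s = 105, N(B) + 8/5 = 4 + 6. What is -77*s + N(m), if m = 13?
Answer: -40383/5 ≈ -8076.6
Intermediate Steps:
N(B) = 42/5 (N(B) = -8/5 + (4 + 6) = -8/5 + 10 = 42/5)
-77*s + N(m) = -77*105 + 42/5 = -8085 + 42/5 = -40383/5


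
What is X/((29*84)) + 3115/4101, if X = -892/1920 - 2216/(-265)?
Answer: 64622080739/84715505280 ≈ 0.76281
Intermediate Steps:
X = 200917/25440 (X = -892*1/1920 - 2216*(-1/265) = -223/480 + 2216/265 = 200917/25440 ≈ 7.8977)
X/((29*84)) + 3115/4101 = 200917/(25440*((29*84))) + 3115/4101 = (200917/25440)/2436 + 3115*(1/4101) = (200917/25440)*(1/2436) + 3115/4101 = 200917/61971840 + 3115/4101 = 64622080739/84715505280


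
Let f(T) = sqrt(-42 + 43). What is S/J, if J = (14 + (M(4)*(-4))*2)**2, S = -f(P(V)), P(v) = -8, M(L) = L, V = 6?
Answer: -1/324 ≈ -0.0030864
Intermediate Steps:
f(T) = 1 (f(T) = sqrt(1) = 1)
S = -1 (S = -1*1 = -1)
J = 324 (J = (14 + (4*(-4))*2)**2 = (14 - 16*2)**2 = (14 - 32)**2 = (-18)**2 = 324)
S/J = -1/324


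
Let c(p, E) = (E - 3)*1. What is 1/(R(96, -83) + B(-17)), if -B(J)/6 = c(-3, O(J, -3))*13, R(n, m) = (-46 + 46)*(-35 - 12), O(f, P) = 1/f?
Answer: 17/4056 ≈ 0.0041913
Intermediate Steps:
c(p, E) = -3 + E (c(p, E) = (-3 + E)*1 = -3 + E)
R(n, m) = 0 (R(n, m) = 0*(-47) = 0)
B(J) = 234 - 78/J (B(J) = -6*(-3 + 1/J)*13 = -6*(-39 + 13/J) = 234 - 78/J)
1/(R(96, -83) + B(-17)) = 1/(0 + (234 - 78/(-17))) = 1/(0 + (234 - 78*(-1/17))) = 1/(0 + (234 + 78/17)) = 1/(0 + 4056/17) = 1/(4056/17) = 17/4056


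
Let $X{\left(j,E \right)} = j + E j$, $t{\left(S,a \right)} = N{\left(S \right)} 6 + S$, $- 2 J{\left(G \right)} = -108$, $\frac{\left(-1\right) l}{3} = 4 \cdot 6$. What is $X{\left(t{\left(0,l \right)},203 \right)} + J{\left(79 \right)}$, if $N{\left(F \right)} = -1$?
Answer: $-1170$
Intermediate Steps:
$l = -72$ ($l = - 3 \cdot 4 \cdot 6 = \left(-3\right) 24 = -72$)
$J{\left(G \right)} = 54$ ($J{\left(G \right)} = \left(- \frac{1}{2}\right) \left(-108\right) = 54$)
$t{\left(S,a \right)} = -6 + S$ ($t{\left(S,a \right)} = \left(-1\right) 6 + S = -6 + S$)
$X{\left(t{\left(0,l \right)},203 \right)} + J{\left(79 \right)} = \left(-6 + 0\right) \left(1 + 203\right) + 54 = \left(-6\right) 204 + 54 = -1224 + 54 = -1170$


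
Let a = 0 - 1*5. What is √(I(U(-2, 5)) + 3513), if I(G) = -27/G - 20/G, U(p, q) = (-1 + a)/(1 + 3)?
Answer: 7*√651/3 ≈ 59.534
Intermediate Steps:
a = -5 (a = 0 - 5 = -5)
U(p, q) = -3/2 (U(p, q) = (-1 - 5)/(1 + 3) = -6/4 = -6*¼ = -3/2)
I(G) = -47/G
√(I(U(-2, 5)) + 3513) = √(-47/(-3/2) + 3513) = √(-47*(-⅔) + 3513) = √(94/3 + 3513) = √(10633/3) = 7*√651/3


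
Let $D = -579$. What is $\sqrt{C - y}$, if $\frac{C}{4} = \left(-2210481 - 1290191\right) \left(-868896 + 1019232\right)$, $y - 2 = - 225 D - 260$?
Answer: $i \sqrt{2105108233185} \approx 1.4509 \cdot 10^{6} i$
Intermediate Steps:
$y = 130017$ ($y = 2 - -130015 = 2 + \left(130275 - 260\right) = 2 + 130015 = 130017$)
$C = -2105108103168$ ($C = 4 \left(-2210481 - 1290191\right) \left(-868896 + 1019232\right) = 4 \left(\left(-3500672\right) 150336\right) = 4 \left(-526277025792\right) = -2105108103168$)
$\sqrt{C - y} = \sqrt{-2105108103168 - 130017} = \sqrt{-2105108233185} = i \sqrt{2105108233185}$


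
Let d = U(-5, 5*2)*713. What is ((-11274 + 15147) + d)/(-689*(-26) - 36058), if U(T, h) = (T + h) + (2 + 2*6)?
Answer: -4355/4536 ≈ -0.96010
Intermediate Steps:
U(T, h) = 14 + T + h (U(T, h) = (T + h) + (2 + 12) = (T + h) + 14 = 14 + T + h)
d = 13547 (d = (14 - 5 + 5*2)*713 = (14 - 5 + 10)*713 = 19*713 = 13547)
((-11274 + 15147) + d)/(-689*(-26) - 36058) = ((-11274 + 15147) + 13547)/(-689*(-26) - 36058) = (3873 + 13547)/(17914 - 36058) = 17420/(-18144) = 17420*(-1/18144) = -4355/4536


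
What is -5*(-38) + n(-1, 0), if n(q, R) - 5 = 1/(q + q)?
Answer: 389/2 ≈ 194.50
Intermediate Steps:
n(q, R) = 5 + 1/(2*q) (n(q, R) = 5 + 1/(q + q) = 5 + 1/(2*q))
-5*(-38) + n(-1, 0) = -5*(-38) + (5 + (1/2)/(-1)) = 190 + (5 + (1/2)*(-1)) = 190 + (5 - 1/2) = 190 + 9/2 = 389/2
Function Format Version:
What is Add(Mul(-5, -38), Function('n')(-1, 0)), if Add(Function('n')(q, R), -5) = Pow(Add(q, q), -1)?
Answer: Rational(389, 2) ≈ 194.50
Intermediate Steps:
Function('n')(q, R) = Add(5, Mul(Rational(1, 2), Pow(q, -1))) (Function('n')(q, R) = Add(5, Pow(Add(q, q), -1)) = Add(5, Pow(Mul(2, q), -1)) = Add(5, Mul(Rational(1, 2), Pow(q, -1))))
Add(Mul(-5, -38), Function('n')(-1, 0)) = Add(Mul(-5, -38), Add(5, Mul(Rational(1, 2), Pow(-1, -1)))) = Add(190, Add(5, Mul(Rational(1, 2), -1))) = Add(190, Add(5, Rational(-1, 2))) = Add(190, Rational(9, 2)) = Rational(389, 2)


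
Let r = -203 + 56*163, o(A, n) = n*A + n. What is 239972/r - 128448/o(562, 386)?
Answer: 1500112844/57045975 ≈ 26.297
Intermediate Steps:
o(A, n) = n + A*n (o(A, n) = A*n + n = n + A*n)
r = 8925 (r = -203 + 9128 = 8925)
239972/r - 128448/o(562, 386) = 239972/8925 - 128448*1/(386*(1 + 562)) = 239972*(1/8925) - 128448/(386*563) = 14116/525 - 128448/217318 = 14116/525 - 128448*1/217318 = 14116/525 - 64224/108659 = 1500112844/57045975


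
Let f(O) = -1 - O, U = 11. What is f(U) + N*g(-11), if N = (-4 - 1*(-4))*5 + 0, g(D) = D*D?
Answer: -12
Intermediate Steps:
g(D) = D²
N = 0 (N = (-4 + 4)*5 + 0 = 0*5 + 0 = 0 + 0 = 0)
f(U) + N*g(-11) = (-1 - 1*11) + 0*(-11)² = (-1 - 11) + 0*121 = -12 + 0 = -12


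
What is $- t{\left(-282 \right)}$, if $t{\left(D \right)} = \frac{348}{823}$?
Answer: $- \frac{348}{823} \approx -0.42284$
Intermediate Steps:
$t{\left(D \right)} = \frac{348}{823}$ ($t{\left(D \right)} = 348 \cdot \frac{1}{823} = \frac{348}{823}$)
$- t{\left(-282 \right)} = \left(-1\right) \frac{348}{823} = - \frac{348}{823}$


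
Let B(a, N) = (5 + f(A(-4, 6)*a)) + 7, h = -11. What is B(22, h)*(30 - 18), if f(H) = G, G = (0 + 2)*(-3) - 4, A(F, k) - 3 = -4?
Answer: 24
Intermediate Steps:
A(F, k) = -1 (A(F, k) = 3 - 4 = -1)
G = -10 (G = 2*(-3) - 4 = -6 - 4 = -10)
f(H) = -10
B(a, N) = 2 (B(a, N) = (5 - 10) + 7 = -5 + 7 = 2)
B(22, h)*(30 - 18) = 2*(30 - 18) = 2*12 = 24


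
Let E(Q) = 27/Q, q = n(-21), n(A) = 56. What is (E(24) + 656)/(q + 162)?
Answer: 5257/1744 ≈ 3.0143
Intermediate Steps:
q = 56
(E(24) + 656)/(q + 162) = (27/24 + 656)/(56 + 162) = (27*(1/24) + 656)/218 = (9/8 + 656)*(1/218) = (5257/8)*(1/218) = 5257/1744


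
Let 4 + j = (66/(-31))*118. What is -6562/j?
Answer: 101711/3956 ≈ 25.711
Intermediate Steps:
j = -7912/31 (j = -4 + (66/(-31))*118 = -4 + (66*(-1/31))*118 = -4 - 66/31*118 = -4 - 7788/31 = -7912/31 ≈ -255.23)
-6562/j = -6562/(-7912/31) = -6562*(-31/7912) = 101711/3956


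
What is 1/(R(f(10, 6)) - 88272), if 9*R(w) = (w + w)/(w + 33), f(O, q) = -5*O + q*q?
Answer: -171/15094540 ≈ -1.1329e-5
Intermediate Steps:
f(O, q) = q**2 - 5*O (f(O, q) = -5*O + q**2 = q**2 - 5*O)
R(w) = 2*w/(9*(33 + w)) (R(w) = ((w + w)/(w + 33))/9 = ((2*w)/(33 + w))/9 = (2*w/(33 + w))/9 = 2*w/(9*(33 + w)))
1/(R(f(10, 6)) - 88272) = 1/(2*(6**2 - 5*10)/(9*(33 + (6**2 - 5*10))) - 88272) = 1/(2*(36 - 50)/(9*(33 + (36 - 50))) - 88272) = 1/((2/9)*(-14)/(33 - 14) - 88272) = 1/((2/9)*(-14)/19 - 88272) = 1/((2/9)*(-14)*(1/19) - 88272) = 1/(-28/171 - 88272) = 1/(-15094540/171) = -171/15094540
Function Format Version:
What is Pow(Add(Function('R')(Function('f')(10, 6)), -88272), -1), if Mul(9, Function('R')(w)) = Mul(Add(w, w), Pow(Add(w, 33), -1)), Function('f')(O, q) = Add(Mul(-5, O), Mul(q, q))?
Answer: Rational(-171, 15094540) ≈ -1.1329e-5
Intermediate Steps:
Function('f')(O, q) = Add(Pow(q, 2), Mul(-5, O)) (Function('f')(O, q) = Add(Mul(-5, O), Pow(q, 2)) = Add(Pow(q, 2), Mul(-5, O)))
Function('R')(w) = Mul(Rational(2, 9), w, Pow(Add(33, w), -1)) (Function('R')(w) = Mul(Rational(1, 9), Mul(Add(w, w), Pow(Add(w, 33), -1))) = Mul(Rational(1, 9), Mul(Mul(2, w), Pow(Add(33, w), -1))) = Mul(Rational(1, 9), Mul(2, w, Pow(Add(33, w), -1))) = Mul(Rational(2, 9), w, Pow(Add(33, w), -1)))
Pow(Add(Function('R')(Function('f')(10, 6)), -88272), -1) = Pow(Add(Mul(Rational(2, 9), Add(Pow(6, 2), Mul(-5, 10)), Pow(Add(33, Add(Pow(6, 2), Mul(-5, 10))), -1)), -88272), -1) = Pow(Add(Mul(Rational(2, 9), Add(36, -50), Pow(Add(33, Add(36, -50)), -1)), -88272), -1) = Pow(Add(Mul(Rational(2, 9), -14, Pow(Add(33, -14), -1)), -88272), -1) = Pow(Add(Mul(Rational(2, 9), -14, Pow(19, -1)), -88272), -1) = Pow(Add(Mul(Rational(2, 9), -14, Rational(1, 19)), -88272), -1) = Pow(Add(Rational(-28, 171), -88272), -1) = Pow(Rational(-15094540, 171), -1) = Rational(-171, 15094540)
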